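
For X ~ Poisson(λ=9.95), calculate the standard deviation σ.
3.1544

We have X ~ Poisson(λ=9.95).

For a Poisson distribution with λ=9.95:
σ = √Var(X) = 3.1544

The standard deviation is the square root of the variance.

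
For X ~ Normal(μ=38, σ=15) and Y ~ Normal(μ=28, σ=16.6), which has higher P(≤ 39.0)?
Y has higher probability (P(Y ≤ 39.0) = 0.7462 > P(X ≤ 39.0) = 0.5266)

Compute P(≤ 39.0) for each distribution:

X ~ Normal(μ=38, σ=15):
P(X ≤ 39.0) = 0.5266

Y ~ Normal(μ=28, σ=16.6):
P(Y ≤ 39.0) = 0.7462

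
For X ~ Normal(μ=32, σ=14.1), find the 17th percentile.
18.5463

We have X ~ Normal(μ=32, σ=14.1).

We want to find x such that P(X ≤ x) = 0.17.

This is the 17th percentile, which means 17% of values fall below this point.

Using the inverse CDF (quantile function):
x = F⁻¹(0.17) = 18.5463

Verification: P(X ≤ 18.5463) = 0.17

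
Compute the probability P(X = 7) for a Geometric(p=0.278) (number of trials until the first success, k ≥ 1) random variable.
0.039379

We have X ~ Geometric(p=0.278) (number of trials until the first success, k ≥ 1).

For a Geometric distribution, the PMF gives us the probability of each outcome.

Using the PMF formula:
P(X = 7) = 0.039379

Rounded to 4 decimal places: 0.0394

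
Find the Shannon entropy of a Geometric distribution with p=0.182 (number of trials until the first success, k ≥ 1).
2.6067 nats

We have X ~ Geometric(p=0.182) (number of trials until the first success, k ≥ 1).

The Shannon entropy measures the uncertainty or information content of the distribution.

For a Geometric distribution with p=0.182 (number of trials until the first success, k ≥ 1):
H(X) = 2.6067 nats

(In bits, this would be 3.7606 bits.)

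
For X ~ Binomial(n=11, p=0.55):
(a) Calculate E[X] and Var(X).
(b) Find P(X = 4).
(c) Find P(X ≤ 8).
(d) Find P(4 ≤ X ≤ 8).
(a) E[X] = 6.0500, Var(X) = 2.7225
(b) P(X = 4) = 0.112837
(c) P(X ≤ 8) = 0.934776
(d) P(4 ≤ X ≤ 8) = 0.873813

We have X ~ Binomial(n=11, p=0.55).

(a) Moments:
E[X] = 6.0500
Var(X) = 2.7225
σ = √Var(X) = 1.6500

(b) Point probability using PMF:
P(X = 4) = 0.112837

(c) Cumulative probability using CDF:
P(X ≤ 8) = F(8) = 0.934776

(d) Range probability:
P(4 ≤ X ≤ 8) = P(X ≤ 8) - P(X ≤ 3)
                   = F(8) - F(3)
                   = 0.934776 - 0.060963
                   = 0.873813

This means approximately 87.4% of outcomes fall in the interval [4, 8].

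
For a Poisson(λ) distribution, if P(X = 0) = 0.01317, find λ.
λ = 4.3298

For a Poisson(λ) distribution, the PMF at 0 is:
P(X = 0) = λ^0 e^(-λ) / 0! = e^(-λ)

Given P(X = 0) = 0.01317:
e^(-λ) = 0.01317
-λ = ln(0.01317)
λ = -ln(0.01317) = 4.3298

Verification: e^(-4.3298) = 0.01317 ✓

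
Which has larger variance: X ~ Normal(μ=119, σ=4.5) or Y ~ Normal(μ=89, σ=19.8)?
Y has larger variance (392.0400 > 20.2500)

Compute the variance for each distribution:

X ~ Normal(μ=119, σ=4.5):
Var(X) = 20.2500

Y ~ Normal(μ=89, σ=19.8):
Var(Y) = 392.0400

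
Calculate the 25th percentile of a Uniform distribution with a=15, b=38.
20.7500

We have X ~ Uniform(a=15, b=38).

We want to find x such that P(X ≤ x) = 0.25.

This is the 25th percentile, which means 25% of values fall below this point.

Using the inverse CDF (quantile function):
x = F⁻¹(0.25) = 20.7500

Verification: P(X ≤ 20.7500) = 0.25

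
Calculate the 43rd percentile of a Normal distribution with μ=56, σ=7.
54.7654

We have X ~ Normal(μ=56, σ=7).

We want to find x such that P(X ≤ x) = 0.43.

This is the 43rd percentile, which means 43% of values fall below this point.

Using the inverse CDF (quantile function):
x = F⁻¹(0.43) = 54.7654

Verification: P(X ≤ 54.7654) = 0.43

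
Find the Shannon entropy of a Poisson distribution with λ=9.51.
2.5358 nats

We have X ~ Poisson(λ=9.51).

The Shannon entropy measures the uncertainty or information content of the distribution.

For a Poisson distribution with λ=9.51:
H(X) = 2.5358 nats

(In bits, this would be 3.6584 bits.)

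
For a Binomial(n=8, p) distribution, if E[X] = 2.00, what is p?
p = 0.25

For a Binomial(n, p) distribution:
E[X] = n × p

Given n = 8 and E[X] = 2.00:
2.00 = 8 × p
p = 2.00 / 8 = 0.25

Verification: Binomial(8, 0.25) has E[X] = 2.00 ✓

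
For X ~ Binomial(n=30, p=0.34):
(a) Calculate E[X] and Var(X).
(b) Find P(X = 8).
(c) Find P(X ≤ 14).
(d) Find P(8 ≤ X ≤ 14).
(a) E[X] = 10.2000, Var(X) = 6.7320
(b) P(X = 8) = 0.111988
(c) P(X ≤ 14) = 0.948618
(d) P(8 ≤ X ≤ 14) = 0.800154

We have X ~ Binomial(n=30, p=0.34).

(a) Moments:
E[X] = 10.2000
Var(X) = 6.7320
σ = √Var(X) = 2.5946

(b) Point probability using PMF:
P(X = 8) = 0.111988

(c) Cumulative probability using CDF:
P(X ≤ 14) = F(14) = 0.948618

(d) Range probability:
P(8 ≤ X ≤ 14) = P(X ≤ 14) - P(X ≤ 7)
                   = F(14) - F(7)
                   = 0.948618 - 0.148464
                   = 0.800154

This means approximately 80.0% of outcomes fall in the interval [8, 14].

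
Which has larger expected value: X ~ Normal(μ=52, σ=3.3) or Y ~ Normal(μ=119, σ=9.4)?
Y has larger mean (119.0000 > 52.0000)

Compute the expected value for each distribution:

X ~ Normal(μ=52, σ=3.3):
E[X] = 52.0000

Y ~ Normal(μ=119, σ=9.4):
E[Y] = 119.0000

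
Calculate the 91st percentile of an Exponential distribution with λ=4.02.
0.5990

We have X ~ Exponential(λ=4.02).

We want to find x such that P(X ≤ x) = 0.91.

This is the 91st percentile, which means 91% of values fall below this point.

Using the inverse CDF (quantile function):
x = F⁻¹(0.91) = 0.5990

Verification: P(X ≤ 0.5990) = 0.91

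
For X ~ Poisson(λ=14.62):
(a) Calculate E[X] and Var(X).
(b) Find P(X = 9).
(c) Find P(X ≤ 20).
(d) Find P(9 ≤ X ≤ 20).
(a) E[X] = 14.6200, Var(X) = 14.6200
(b) P(X = 9) = 0.037616
(c) P(X ≤ 20) = 0.931921
(d) P(9 ≤ X ≤ 20) = 0.886397

We have X ~ Poisson(λ=14.62).

(a) Moments:
E[X] = 14.6200
Var(X) = 14.6200
σ = √Var(X) = 3.8236

(b) Point probability using PMF:
P(X = 9) = 0.037616

(c) Cumulative probability using CDF:
P(X ≤ 20) = F(20) = 0.931921

(d) Range probability:
P(9 ≤ X ≤ 20) = P(X ≤ 20) - P(X ≤ 8)
                   = F(20) - F(8)
                   = 0.931921 - 0.045524
                   = 0.886397

This means approximately 88.6% of outcomes fall in the interval [9, 20].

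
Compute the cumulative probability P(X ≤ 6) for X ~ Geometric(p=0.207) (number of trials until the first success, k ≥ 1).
0.751321

We have X ~ Geometric(p=0.207) (number of trials until the first success, k ≥ 1).

The CDF gives us P(X ≤ k).

Using the CDF:
P(X ≤ 6) = 0.751321

This means there's approximately a 75.1% chance that X is at most 6.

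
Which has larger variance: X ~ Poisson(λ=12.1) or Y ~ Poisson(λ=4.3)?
X has larger variance (12.1000 > 4.3000)

Compute the variance for each distribution:

X ~ Poisson(λ=12.1):
Var(X) = 12.1000

Y ~ Poisson(λ=4.3):
Var(Y) = 4.3000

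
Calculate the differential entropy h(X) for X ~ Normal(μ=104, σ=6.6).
3.3060 nats

We have X ~ Normal(μ=104, σ=6.6).

The differential entropy measures the uncertainty or information content of the distribution.

For a Normal distribution with μ=104, σ=6.6:
h(X) = 3.3060 nats

(In bits, this would be 4.7696 bits.)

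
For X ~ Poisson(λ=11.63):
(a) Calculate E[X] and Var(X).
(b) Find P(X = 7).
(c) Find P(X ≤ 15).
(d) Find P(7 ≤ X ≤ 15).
(a) E[X] = 11.6300, Var(X) = 11.6300
(b) P(X = 7) = 0.050791
(c) P(X ≤ 15) = 0.869939
(d) P(7 ≤ X ≤ 15) = 0.813770

We have X ~ Poisson(λ=11.63).

(a) Moments:
E[X] = 11.6300
Var(X) = 11.6300
σ = √Var(X) = 3.4103

(b) Point probability using PMF:
P(X = 7) = 0.050791

(c) Cumulative probability using CDF:
P(X ≤ 15) = F(15) = 0.869939

(d) Range probability:
P(7 ≤ X ≤ 15) = P(X ≤ 15) - P(X ≤ 6)
                   = F(15) - F(6)
                   = 0.869939 - 0.056168
                   = 0.813770

This means approximately 81.4% of outcomes fall in the interval [7, 15].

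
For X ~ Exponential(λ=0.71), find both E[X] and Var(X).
E[X] = 1.4085, Var(X) = 1.9837

We have X ~ Exponential(λ=0.71).

For an Exponential distribution with λ=0.71:

Expected value:
E[X] = 1.4085

Variance:
Var(X) = 1.9837

Standard deviation:
σ = √Var(X) = 1.4085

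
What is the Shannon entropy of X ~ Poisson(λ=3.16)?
1.9598 nats

We have X ~ Poisson(λ=3.16).

The Shannon entropy measures the uncertainty or information content of the distribution.

For a Poisson distribution with λ=3.16:
H(X) = 1.9598 nats

(In bits, this would be 2.8274 bits.)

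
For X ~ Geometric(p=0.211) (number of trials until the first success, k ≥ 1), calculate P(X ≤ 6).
0.758753

We have X ~ Geometric(p=0.211) (number of trials until the first success, k ≥ 1).

The CDF gives us P(X ≤ k).

Using the CDF:
P(X ≤ 6) = 0.758753

This means there's approximately a 75.9% chance that X is at most 6.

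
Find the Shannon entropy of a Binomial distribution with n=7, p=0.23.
1.4893 nats

We have X ~ Binomial(n=7, p=0.23).

The Shannon entropy measures the uncertainty or information content of the distribution.

For a Binomial distribution with n=7, p=0.23:
H(X) = 1.4893 nats

(In bits, this would be 2.1487 bits.)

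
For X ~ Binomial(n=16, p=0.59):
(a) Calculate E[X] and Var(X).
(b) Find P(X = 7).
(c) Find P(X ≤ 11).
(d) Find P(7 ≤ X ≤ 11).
(a) E[X] = 9.4400, Var(X) = 3.8704
(b) P(X = 7) = 0.093206
(c) P(X ≤ 11) = 0.852877
(d) P(7 ≤ X ≤ 11) = 0.784138

We have X ~ Binomial(n=16, p=0.59).

(a) Moments:
E[X] = 9.4400
Var(X) = 3.8704
σ = √Var(X) = 1.9673

(b) Point probability using PMF:
P(X = 7) = 0.093206

(c) Cumulative probability using CDF:
P(X ≤ 11) = F(11) = 0.852877

(d) Range probability:
P(7 ≤ X ≤ 11) = P(X ≤ 11) - P(X ≤ 6)
                   = F(11) - F(6)
                   = 0.852877 - 0.068739
                   = 0.784138

This means approximately 78.4% of outcomes fall in the interval [7, 11].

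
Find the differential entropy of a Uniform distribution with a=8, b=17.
2.1972 nats

We have X ~ Uniform(a=8, b=17).

The differential entropy measures the uncertainty or information content of the distribution.

For a Uniform distribution with a=8, b=17:
h(X) = 2.1972 nats

(In bits, this would be 3.1699 bits.)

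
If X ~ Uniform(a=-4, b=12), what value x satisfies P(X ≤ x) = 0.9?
10.4000

We have X ~ Uniform(a=-4, b=12).

We want to find x such that P(X ≤ x) = 0.9.

This is the 90th percentile, which means 90% of values fall below this point.

Using the inverse CDF (quantile function):
x = F⁻¹(0.9) = 10.4000

Verification: P(X ≤ 10.4000) = 0.9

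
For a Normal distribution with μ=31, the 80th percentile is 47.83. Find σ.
σ = 19.9971

For X ~ Normal(μ, σ), the p-th percentile satisfies x = μ + z_p × σ,
where z_p = Φ⁻¹(p) is the standard normal quantile.

Step 1: z_{0.8} = Φ⁻¹(0.8) = 0.8416

Step 2: Solve for σ:
47.83 = 31 + 0.8416 × σ
σ = (47.83 - 31) / 0.8416
σ = 16.83 / 0.8416
σ = 19.9971

Verification: μ + z × σ = 31 + 0.8416 × 19.9971 = 47.83 ✓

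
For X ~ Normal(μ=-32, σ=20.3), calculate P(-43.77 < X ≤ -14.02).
0.531090

We have X ~ Normal(μ=-32, σ=20.3).

To find P(-43.77 < X ≤ -14.02), we use:
P(-43.77 < X ≤ -14.02) = P(X ≤ -14.02) - P(X ≤ -43.77)
                 = F(-14.02) - F(-43.77)
                 = 0.812114 - 0.281024
                 = 0.531090

So there's approximately a 53.1% chance that X falls in this range.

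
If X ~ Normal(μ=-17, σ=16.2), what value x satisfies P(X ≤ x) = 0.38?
-21.9488

We have X ~ Normal(μ=-17, σ=16.2).

We want to find x such that P(X ≤ x) = 0.38.

This is the 38th percentile, which means 38% of values fall below this point.

Using the inverse CDF (quantile function):
x = F⁻¹(0.38) = -21.9488

Verification: P(X ≤ -21.9488) = 0.38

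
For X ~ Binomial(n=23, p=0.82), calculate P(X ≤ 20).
0.810007

We have X ~ Binomial(n=23, p=0.82).

The CDF gives us P(X ≤ k).

Using the CDF:
P(X ≤ 20) = 0.810007

This means there's approximately a 81.0% chance that X is at most 20.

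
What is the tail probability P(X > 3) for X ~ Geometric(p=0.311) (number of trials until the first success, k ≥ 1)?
0.327083

We have X ~ Geometric(p=0.311) (number of trials until the first success, k ≥ 1).

P(X > 3) = 1 - P(X ≤ 3)
                = 1 - F(3)
                = 1 - 0.672917
                = 0.327083

So there's approximately a 32.7% chance that X exceeds 3.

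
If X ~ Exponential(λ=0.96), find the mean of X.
1.0417

We have X ~ Exponential(λ=0.96).

For an Exponential distribution with λ=0.96:
E[X] = 1.0417

This is the expected (average) value of X.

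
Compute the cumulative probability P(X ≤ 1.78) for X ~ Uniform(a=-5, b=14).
0.356842

We have X ~ Uniform(a=-5, b=14).

The CDF gives us P(X ≤ k).

Using the CDF:
P(X ≤ 1.78) = 0.356842

This means there's approximately a 35.7% chance that X is at most 1.78.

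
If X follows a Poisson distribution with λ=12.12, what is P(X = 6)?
0.023990

We have X ~ Poisson(λ=12.12).

For a Poisson distribution, the PMF gives us the probability of each outcome.

Using the PMF formula:
P(X = 6) = 0.023990

Rounded to 4 decimal places: 0.0240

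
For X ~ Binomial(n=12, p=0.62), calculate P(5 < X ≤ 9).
0.767796

We have X ~ Binomial(n=12, p=0.62).

To find P(5 < X ≤ 9), we use:
P(5 < X ≤ 9) = P(X ≤ 9) - P(X ≤ 5)
                 = F(9) - F(5)
                 = 0.893056 - 0.125260
                 = 0.767796

So there's approximately a 76.8% chance that X falls in this range.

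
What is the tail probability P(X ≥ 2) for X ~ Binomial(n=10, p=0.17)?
0.527041

We have X ~ Binomial(n=10, p=0.17).

For discrete distributions, P(X ≥ 2) = 1 - P(X ≤ 1).

P(X ≤ 1) = 0.472959
P(X ≥ 2) = 1 - 0.472959 = 0.527041

So there's approximately a 52.7% chance that X is at least 2.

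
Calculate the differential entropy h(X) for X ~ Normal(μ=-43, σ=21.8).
4.5008 nats

We have X ~ Normal(μ=-43, σ=21.8).

The differential entropy measures the uncertainty or information content of the distribution.

For a Normal distribution with μ=-43, σ=21.8:
h(X) = 4.5008 nats

(In bits, this would be 6.4934 bits.)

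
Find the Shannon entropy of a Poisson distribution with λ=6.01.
2.3002 nats

We have X ~ Poisson(λ=6.01).

The Shannon entropy measures the uncertainty or information content of the distribution.

For a Poisson distribution with λ=6.01:
H(X) = 2.3002 nats

(In bits, this would be 3.3184 bits.)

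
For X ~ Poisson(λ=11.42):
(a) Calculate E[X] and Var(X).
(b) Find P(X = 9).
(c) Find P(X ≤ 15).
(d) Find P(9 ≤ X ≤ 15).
(a) E[X] = 11.4200, Var(X) = 11.4200
(b) P(X = 9) = 0.099905
(c) P(X ≤ 15) = 0.883276
(d) P(9 ≤ X ≤ 15) = 0.686462

We have X ~ Poisson(λ=11.42).

(a) Moments:
E[X] = 11.4200
Var(X) = 11.4200
σ = √Var(X) = 3.3793

(b) Point probability using PMF:
P(X = 9) = 0.099905

(c) Cumulative probability using CDF:
P(X ≤ 15) = F(15) = 0.883276

(d) Range probability:
P(9 ≤ X ≤ 15) = P(X ≤ 15) - P(X ≤ 8)
                   = F(15) - F(8)
                   = 0.883276 - 0.196814
                   = 0.686462

This means approximately 68.6% of outcomes fall in the interval [9, 15].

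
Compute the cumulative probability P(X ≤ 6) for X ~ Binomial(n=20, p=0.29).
0.646006

We have X ~ Binomial(n=20, p=0.29).

The CDF gives us P(X ≤ k).

Using the CDF:
P(X ≤ 6) = 0.646006

This means there's approximately a 64.6% chance that X is at most 6.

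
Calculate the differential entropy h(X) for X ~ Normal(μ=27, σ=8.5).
3.5590 nats

We have X ~ Normal(μ=27, σ=8.5).

The differential entropy measures the uncertainty or information content of the distribution.

For a Normal distribution with μ=27, σ=8.5:
h(X) = 3.5590 nats

(In bits, this would be 5.1346 bits.)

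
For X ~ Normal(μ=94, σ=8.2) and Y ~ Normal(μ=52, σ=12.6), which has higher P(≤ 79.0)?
Y has higher probability (P(Y ≤ 79.0) = 0.9839 > P(X ≤ 79.0) = 0.0337)

Compute P(≤ 79.0) for each distribution:

X ~ Normal(μ=94, σ=8.2):
P(X ≤ 79.0) = 0.0337

Y ~ Normal(μ=52, σ=12.6):
P(Y ≤ 79.0) = 0.9839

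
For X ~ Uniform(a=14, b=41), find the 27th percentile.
21.2900

We have X ~ Uniform(a=14, b=41).

We want to find x such that P(X ≤ x) = 0.27.

This is the 27th percentile, which means 27% of values fall below this point.

Using the inverse CDF (quantile function):
x = F⁻¹(0.27) = 21.2900

Verification: P(X ≤ 21.2900) = 0.27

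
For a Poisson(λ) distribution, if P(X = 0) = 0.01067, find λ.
λ = 4.5403

For a Poisson(λ) distribution, the PMF at 0 is:
P(X = 0) = λ^0 e^(-λ) / 0! = e^(-λ)

Given P(X = 0) = 0.01067:
e^(-λ) = 0.01067
-λ = ln(0.01067)
λ = -ln(0.01067) = 4.5403

Verification: e^(-4.5403) = 0.01067 ✓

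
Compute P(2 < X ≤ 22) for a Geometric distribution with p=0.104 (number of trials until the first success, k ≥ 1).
0.713531

We have X ~ Geometric(p=0.104) (number of trials until the first success, k ≥ 1).

To find P(2 < X ≤ 22), we use:
P(2 < X ≤ 22) = P(X ≤ 22) - P(X ≤ 2)
                 = F(22) - F(2)
                 = 0.910715 - 0.197184
                 = 0.713531

So there's approximately a 71.4% chance that X falls in this range.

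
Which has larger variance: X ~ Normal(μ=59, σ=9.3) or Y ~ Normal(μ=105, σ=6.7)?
X has larger variance (86.4900 > 44.8900)

Compute the variance for each distribution:

X ~ Normal(μ=59, σ=9.3):
Var(X) = 86.4900

Y ~ Normal(μ=105, σ=6.7):
Var(Y) = 44.8900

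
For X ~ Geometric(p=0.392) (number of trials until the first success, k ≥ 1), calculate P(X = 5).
0.053567

We have X ~ Geometric(p=0.392) (number of trials until the first success, k ≥ 1).

For a Geometric distribution, the PMF gives us the probability of each outcome.

Using the PMF formula:
P(X = 5) = 0.053567

Rounded to 4 decimal places: 0.0536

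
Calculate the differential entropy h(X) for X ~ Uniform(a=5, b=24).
2.9444 nats

We have X ~ Uniform(a=5, b=24).

The differential entropy measures the uncertainty or information content of the distribution.

For a Uniform distribution with a=5, b=24:
h(X) = 2.9444 nats

(In bits, this would be 4.2479 bits.)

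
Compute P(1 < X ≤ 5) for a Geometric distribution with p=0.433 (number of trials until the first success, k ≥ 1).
0.508398

We have X ~ Geometric(p=0.433) (number of trials until the first success, k ≥ 1).

To find P(1 < X ≤ 5), we use:
P(1 < X ≤ 5) = P(X ≤ 5) - P(X ≤ 1)
                 = F(5) - F(1)
                 = 0.941398 - 0.433000
                 = 0.508398

So there's approximately a 50.8% chance that X falls in this range.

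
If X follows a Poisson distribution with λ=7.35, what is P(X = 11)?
0.054443

We have X ~ Poisson(λ=7.35).

For a Poisson distribution, the PMF gives us the probability of each outcome.

Using the PMF formula:
P(X = 11) = 0.054443

Rounded to 4 decimal places: 0.0544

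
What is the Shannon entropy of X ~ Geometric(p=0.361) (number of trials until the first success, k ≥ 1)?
1.8116 nats

We have X ~ Geometric(p=0.361) (number of trials until the first success, k ≥ 1).

The Shannon entropy measures the uncertainty or information content of the distribution.

For a Geometric distribution with p=0.361 (number of trials until the first success, k ≥ 1):
H(X) = 1.8116 nats

(In bits, this would be 2.6136 bits.)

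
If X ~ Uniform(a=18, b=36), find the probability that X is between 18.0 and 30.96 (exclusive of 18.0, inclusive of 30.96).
0.720000

We have X ~ Uniform(a=18, b=36).

To find P(18.0 < X ≤ 30.96), we use:
P(18.0 < X ≤ 30.96) = P(X ≤ 30.96) - P(X ≤ 18.0)
                 = F(30.96) - F(18.0)
                 = 0.720000 - 0.000000
                 = 0.720000

So there's approximately a 72.0% chance that X falls in this range.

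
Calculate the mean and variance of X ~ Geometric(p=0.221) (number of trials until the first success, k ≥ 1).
E[X] = 4.5249, Var(X) = 15.9497

We have X ~ Geometric(p=0.221) (number of trials until the first success, k ≥ 1).

For a Geometric distribution with p=0.221 (number of trials until the first success, k ≥ 1):

Expected value:
E[X] = 4.5249

Variance:
Var(X) = 15.9497

Standard deviation:
σ = √Var(X) = 3.9937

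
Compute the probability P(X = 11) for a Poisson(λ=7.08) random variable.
0.047250

We have X ~ Poisson(λ=7.08).

For a Poisson distribution, the PMF gives us the probability of each outcome.

Using the PMF formula:
P(X = 11) = 0.047250

Rounded to 4 decimal places: 0.0473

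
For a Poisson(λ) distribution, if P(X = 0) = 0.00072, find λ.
λ = 7.2363

For a Poisson(λ) distribution, the PMF at 0 is:
P(X = 0) = λ^0 e^(-λ) / 0! = e^(-λ)

Given P(X = 0) = 0.00072:
e^(-λ) = 0.00072
-λ = ln(0.00072)
λ = -ln(0.00072) = 7.2363

Verification: e^(-7.2363) = 0.00072 ✓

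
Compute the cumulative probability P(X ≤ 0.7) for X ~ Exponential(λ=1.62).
0.678256

We have X ~ Exponential(λ=1.62).

The CDF gives us P(X ≤ k).

Using the CDF:
P(X ≤ 0.7) = 0.678256

This means there's approximately a 67.8% chance that X is at most 0.7.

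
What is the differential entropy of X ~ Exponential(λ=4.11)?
-0.4134 nats

We have X ~ Exponential(λ=4.11).

The differential entropy measures the uncertainty or information content of the distribution.

For an Exponential distribution with λ=4.11:
h(X) = -0.4134 nats

(In bits, this would be -0.5964 bits.)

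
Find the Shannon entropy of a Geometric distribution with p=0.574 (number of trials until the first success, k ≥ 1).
1.1884 nats

We have X ~ Geometric(p=0.574) (number of trials until the first success, k ≥ 1).

The Shannon entropy measures the uncertainty or information content of the distribution.

For a Geometric distribution with p=0.574 (number of trials until the first success, k ≥ 1):
H(X) = 1.1884 nats

(In bits, this would be 1.7145 bits.)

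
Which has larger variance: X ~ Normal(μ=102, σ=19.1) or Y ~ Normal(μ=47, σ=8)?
X has larger variance (364.8100 > 64.0000)

Compute the variance for each distribution:

X ~ Normal(μ=102, σ=19.1):
Var(X) = 364.8100

Y ~ Normal(μ=47, σ=8):
Var(Y) = 64.0000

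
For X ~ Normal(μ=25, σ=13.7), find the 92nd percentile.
44.2495

We have X ~ Normal(μ=25, σ=13.7).

We want to find x such that P(X ≤ x) = 0.92.

This is the 92nd percentile, which means 92% of values fall below this point.

Using the inverse CDF (quantile function):
x = F⁻¹(0.92) = 44.2495

Verification: P(X ≤ 44.2495) = 0.92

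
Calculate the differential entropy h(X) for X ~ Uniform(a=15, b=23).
2.0794 nats

We have X ~ Uniform(a=15, b=23).

The differential entropy measures the uncertainty or information content of the distribution.

For a Uniform distribution with a=15, b=23:
h(X) = 2.0794 nats

(In bits, this would be 3.0000 bits.)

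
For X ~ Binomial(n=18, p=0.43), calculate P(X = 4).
0.039980

We have X ~ Binomial(n=18, p=0.43).

For a Binomial distribution, the PMF gives us the probability of each outcome.

Using the PMF formula:
P(X = 4) = 0.039980

Rounded to 4 decimal places: 0.0400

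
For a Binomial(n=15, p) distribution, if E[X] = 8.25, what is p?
p = 0.55

For a Binomial(n, p) distribution:
E[X] = n × p

Given n = 15 and E[X] = 8.25:
8.25 = 15 × p
p = 8.25 / 15 = 0.55

Verification: Binomial(15, 0.55) has E[X] = 8.25 ✓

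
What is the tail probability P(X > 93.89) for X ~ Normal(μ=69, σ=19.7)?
0.103213

We have X ~ Normal(μ=69, σ=19.7).

P(X > 93.89) = 1 - P(X ≤ 93.89)
                = 1 - F(93.89)
                = 1 - 0.896787
                = 0.103213

So there's approximately a 10.3% chance that X exceeds 93.89.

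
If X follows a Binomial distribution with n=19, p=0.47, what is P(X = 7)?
0.125407

We have X ~ Binomial(n=19, p=0.47).

For a Binomial distribution, the PMF gives us the probability of each outcome.

Using the PMF formula:
P(X = 7) = 0.125407

Rounded to 4 decimal places: 0.1254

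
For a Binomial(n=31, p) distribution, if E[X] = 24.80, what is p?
p = 0.8

For a Binomial(n, p) distribution:
E[X] = n × p

Given n = 31 and E[X] = 24.80:
24.80 = 31 × p
p = 24.80 / 31 = 0.8

Verification: Binomial(31, 0.8) has E[X] = 24.80 ✓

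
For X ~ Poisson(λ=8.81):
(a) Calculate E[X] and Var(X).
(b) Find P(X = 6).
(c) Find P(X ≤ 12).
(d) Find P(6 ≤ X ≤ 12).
(a) E[X] = 8.8100, Var(X) = 8.8100
(b) P(X = 6) = 0.096914
(c) P(X ≤ 12) = 0.889158
(d) P(6 ≤ X ≤ 12) = 0.761433

We have X ~ Poisson(λ=8.81).

(a) Moments:
E[X] = 8.8100
Var(X) = 8.8100
σ = √Var(X) = 2.9682

(b) Point probability using PMF:
P(X = 6) = 0.096914

(c) Cumulative probability using CDF:
P(X ≤ 12) = F(12) = 0.889158

(d) Range probability:
P(6 ≤ X ≤ 12) = P(X ≤ 12) - P(X ≤ 5)
                   = F(12) - F(5)
                   = 0.889158 - 0.127725
                   = 0.761433

This means approximately 76.1% of outcomes fall in the interval [6, 12].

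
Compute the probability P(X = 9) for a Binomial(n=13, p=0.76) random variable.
0.200666

We have X ~ Binomial(n=13, p=0.76).

For a Binomial distribution, the PMF gives us the probability of each outcome.

Using the PMF formula:
P(X = 9) = 0.200666

Rounded to 4 decimal places: 0.2007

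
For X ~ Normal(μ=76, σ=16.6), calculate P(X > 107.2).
0.030087

We have X ~ Normal(μ=76, σ=16.6).

P(X > 107.2) = 1 - P(X ≤ 107.2)
                = 1 - F(107.2)
                = 1 - 0.969913
                = 0.030087

So there's approximately a 3.0% chance that X exceeds 107.2.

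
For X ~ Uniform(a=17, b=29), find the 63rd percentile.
24.5600

We have X ~ Uniform(a=17, b=29).

We want to find x such that P(X ≤ x) = 0.63.

This is the 63rd percentile, which means 63% of values fall below this point.

Using the inverse CDF (quantile function):
x = F⁻¹(0.63) = 24.5600

Verification: P(X ≤ 24.5600) = 0.63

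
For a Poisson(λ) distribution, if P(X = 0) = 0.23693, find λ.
λ = 1.4400

For a Poisson(λ) distribution, the PMF at 0 is:
P(X = 0) = λ^0 e^(-λ) / 0! = e^(-λ)

Given P(X = 0) = 0.23693:
e^(-λ) = 0.23693
-λ = ln(0.23693)
λ = -ln(0.23693) = 1.4400

Verification: e^(-1.4400) = 0.23693 ✓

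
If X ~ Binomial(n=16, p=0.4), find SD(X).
1.9596

We have X ~ Binomial(n=16, p=0.4).

For a Binomial distribution with n=16, p=0.4:
σ = √Var(X) = 1.9596

The standard deviation is the square root of the variance.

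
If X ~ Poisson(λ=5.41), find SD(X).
2.3259

We have X ~ Poisson(λ=5.41).

For a Poisson distribution with λ=5.41:
σ = √Var(X) = 2.3259

The standard deviation is the square root of the variance.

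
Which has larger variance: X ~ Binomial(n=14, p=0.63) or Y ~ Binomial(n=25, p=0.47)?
Y has larger variance (6.2275 > 3.2634)

Compute the variance for each distribution:

X ~ Binomial(n=14, p=0.63):
Var(X) = 3.2634

Y ~ Binomial(n=25, p=0.47):
Var(Y) = 6.2275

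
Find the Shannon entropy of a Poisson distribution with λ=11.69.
2.6408 nats

We have X ~ Poisson(λ=11.69).

The Shannon entropy measures the uncertainty or information content of the distribution.

For a Poisson distribution with λ=11.69:
H(X) = 2.6408 nats

(In bits, this would be 3.8099 bits.)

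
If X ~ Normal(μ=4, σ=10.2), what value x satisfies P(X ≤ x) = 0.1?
-9.0718

We have X ~ Normal(μ=4, σ=10.2).

We want to find x such that P(X ≤ x) = 0.1.

This is the 10th percentile, which means 10% of values fall below this point.

Using the inverse CDF (quantile function):
x = F⁻¹(0.1) = -9.0718

Verification: P(X ≤ -9.0718) = 0.1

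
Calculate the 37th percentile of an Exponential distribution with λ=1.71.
0.2702

We have X ~ Exponential(λ=1.71).

We want to find x such that P(X ≤ x) = 0.37.

This is the 37th percentile, which means 37% of values fall below this point.

Using the inverse CDF (quantile function):
x = F⁻¹(0.37) = 0.2702

Verification: P(X ≤ 0.2702) = 0.37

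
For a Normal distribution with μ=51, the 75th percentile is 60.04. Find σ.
σ = 13.4027

For X ~ Normal(μ, σ), the p-th percentile satisfies x = μ + z_p × σ,
where z_p = Φ⁻¹(p) is the standard normal quantile.

Step 1: z_{0.75} = Φ⁻¹(0.75) = 0.6745

Step 2: Solve for σ:
60.04 = 51 + 0.6745 × σ
σ = (60.04 - 51) / 0.6745
σ = 9.04 / 0.6745
σ = 13.4027

Verification: μ + z × σ = 51 + 0.6745 × 13.4027 = 60.04 ✓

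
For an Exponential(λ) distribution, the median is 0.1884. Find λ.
λ = 3.6791

For X ~ Exponential(λ), the CDF is F(x) = 1 - e^(-λx).
The median m satisfies F(m) = 0.5:
1 - e^(-λm) = 0.5
e^(-λm) = 0.5
λm = ln(2)
m = ln(2) / λ

Given m = 0.1884:
λ = ln(2) / 0.1884 = 0.693147 / 0.1884 = 3.6791

Verification: ln(2) / 3.6791 = 0.1884 ✓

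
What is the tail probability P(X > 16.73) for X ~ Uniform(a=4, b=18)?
0.090714

We have X ~ Uniform(a=4, b=18).

P(X > 16.73) = 1 - P(X ≤ 16.73)
                = 1 - F(16.73)
                = 1 - 0.909286
                = 0.090714

So there's approximately a 9.1% chance that X exceeds 16.73.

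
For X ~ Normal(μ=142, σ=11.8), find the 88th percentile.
155.8648

We have X ~ Normal(μ=142, σ=11.8).

We want to find x such that P(X ≤ x) = 0.88.

This is the 88th percentile, which means 88% of values fall below this point.

Using the inverse CDF (quantile function):
x = F⁻¹(0.88) = 155.8648

Verification: P(X ≤ 155.8648) = 0.88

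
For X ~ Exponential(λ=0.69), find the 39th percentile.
0.7164

We have X ~ Exponential(λ=0.69).

We want to find x such that P(X ≤ x) = 0.39.

This is the 39th percentile, which means 39% of values fall below this point.

Using the inverse CDF (quantile function):
x = F⁻¹(0.39) = 0.7164

Verification: P(X ≤ 0.7164) = 0.39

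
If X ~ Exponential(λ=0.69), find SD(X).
1.4493

We have X ~ Exponential(λ=0.69).

For an Exponential distribution with λ=0.69:
σ = √Var(X) = 1.4493

The standard deviation is the square root of the variance.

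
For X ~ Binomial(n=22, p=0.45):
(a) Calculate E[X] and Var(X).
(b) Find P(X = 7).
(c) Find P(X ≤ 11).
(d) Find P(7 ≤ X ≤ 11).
(a) E[X] = 9.9000, Var(X) = 5.4450
(b) P(X = 7) = 0.081239
(c) P(X ≤ 11) = 0.754296
(d) P(7 ≤ X ≤ 11) = 0.683781

We have X ~ Binomial(n=22, p=0.45).

(a) Moments:
E[X] = 9.9000
Var(X) = 5.4450
σ = √Var(X) = 2.3335

(b) Point probability using PMF:
P(X = 7) = 0.081239

(c) Cumulative probability using CDF:
P(X ≤ 11) = F(11) = 0.754296

(d) Range probability:
P(7 ≤ X ≤ 11) = P(X ≤ 11) - P(X ≤ 6)
                   = F(11) - F(6)
                   = 0.754296 - 0.070515
                   = 0.683781

This means approximately 68.4% of outcomes fall in the interval [7, 11].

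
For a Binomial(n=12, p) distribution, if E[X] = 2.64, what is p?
p = 0.22

For a Binomial(n, p) distribution:
E[X] = n × p

Given n = 12 and E[X] = 2.64:
2.64 = 12 × p
p = 2.64 / 12 = 0.22

Verification: Binomial(12, 0.22) has E[X] = 2.64 ✓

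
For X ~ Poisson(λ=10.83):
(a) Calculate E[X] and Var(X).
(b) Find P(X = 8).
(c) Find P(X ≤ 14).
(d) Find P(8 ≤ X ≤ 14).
(a) E[X] = 10.8300, Var(X) = 10.8300
(b) P(X = 8) = 0.092918
(c) P(X ≤ 14) = 0.866123
(d) P(8 ≤ X ≤ 14) = 0.711610

We have X ~ Poisson(λ=10.83).

(a) Moments:
E[X] = 10.8300
Var(X) = 10.8300
σ = √Var(X) = 3.2909

(b) Point probability using PMF:
P(X = 8) = 0.092918

(c) Cumulative probability using CDF:
P(X ≤ 14) = F(14) = 0.866123

(d) Range probability:
P(8 ≤ X ≤ 14) = P(X ≤ 14) - P(X ≤ 7)
                   = F(14) - F(7)
                   = 0.866123 - 0.154513
                   = 0.711610

This means approximately 71.2% of outcomes fall in the interval [8, 14].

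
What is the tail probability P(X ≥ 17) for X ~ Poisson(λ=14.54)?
0.292482

We have X ~ Poisson(λ=14.54).

For discrete distributions, P(X ≥ 17) = 1 - P(X ≤ 16).

P(X ≤ 16) = 0.707518
P(X ≥ 17) = 1 - 0.707518 = 0.292482

So there's approximately a 29.2% chance that X is at least 17.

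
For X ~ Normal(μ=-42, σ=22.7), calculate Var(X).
515.2900

We have X ~ Normal(μ=-42, σ=22.7).

For a Normal distribution with μ=-42, σ=22.7:
Var(X) = 515.2900

The variance measures the spread of the distribution around the mean.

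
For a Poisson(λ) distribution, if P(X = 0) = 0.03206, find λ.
λ = 3.4401

For a Poisson(λ) distribution, the PMF at 0 is:
P(X = 0) = λ^0 e^(-λ) / 0! = e^(-λ)

Given P(X = 0) = 0.03206:
e^(-λ) = 0.03206
-λ = ln(0.03206)
λ = -ln(0.03206) = 3.4401

Verification: e^(-3.4401) = 0.03206 ✓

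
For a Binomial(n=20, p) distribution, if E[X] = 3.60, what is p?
p = 0.18

For a Binomial(n, p) distribution:
E[X] = n × p

Given n = 20 and E[X] = 3.60:
3.60 = 20 × p
p = 3.60 / 20 = 0.18

Verification: Binomial(20, 0.18) has E[X] = 3.60 ✓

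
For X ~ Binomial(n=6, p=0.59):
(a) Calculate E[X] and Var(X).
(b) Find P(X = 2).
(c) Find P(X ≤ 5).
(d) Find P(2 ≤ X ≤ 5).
(a) E[X] = 3.5400, Var(X) = 1.4514
(b) P(X = 2) = 0.147547
(c) P(X ≤ 5) = 0.957819
(d) P(2 ≤ X ≤ 5) = 0.912056

We have X ~ Binomial(n=6, p=0.59).

(a) Moments:
E[X] = 3.5400
Var(X) = 1.4514
σ = √Var(X) = 1.2047

(b) Point probability using PMF:
P(X = 2) = 0.147547

(c) Cumulative probability using CDF:
P(X ≤ 5) = F(5) = 0.957819

(d) Range probability:
P(2 ≤ X ≤ 5) = P(X ≤ 5) - P(X ≤ 1)
                   = F(5) - F(1)
                   = 0.957819 - 0.045763
                   = 0.912056

This means approximately 91.2% of outcomes fall in the interval [2, 5].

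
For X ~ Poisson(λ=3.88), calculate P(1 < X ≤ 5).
0.702817

We have X ~ Poisson(λ=3.88).

To find P(1 < X ≤ 5), we use:
P(1 < X ≤ 5) = P(X ≤ 5) - P(X ≤ 1)
                 = F(5) - F(1)
                 = 0.803593 - 0.100776
                 = 0.702817

So there's approximately a 70.3% chance that X falls in this range.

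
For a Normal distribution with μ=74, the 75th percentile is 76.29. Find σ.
σ = 3.3952

For X ~ Normal(μ, σ), the p-th percentile satisfies x = μ + z_p × σ,
where z_p = Φ⁻¹(p) is the standard normal quantile.

Step 1: z_{0.75} = Φ⁻¹(0.75) = 0.6745

Step 2: Solve for σ:
76.29 = 74 + 0.6745 × σ
σ = (76.29 - 74) / 0.6745
σ = 2.29 / 0.6745
σ = 3.3952

Verification: μ + z × σ = 74 + 0.6745 × 3.3952 = 76.29 ✓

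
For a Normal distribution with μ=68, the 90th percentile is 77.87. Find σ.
σ = 7.7016

For X ~ Normal(μ, σ), the p-th percentile satisfies x = μ + z_p × σ,
where z_p = Φ⁻¹(p) is the standard normal quantile.

Step 1: z_{0.9} = Φ⁻¹(0.9) = 1.2816

Step 2: Solve for σ:
77.87 = 68 + 1.2816 × σ
σ = (77.87 - 68) / 1.2816
σ = 9.87 / 1.2816
σ = 7.7016

Verification: μ + z × σ = 68 + 1.2816 × 7.7016 = 77.87 ✓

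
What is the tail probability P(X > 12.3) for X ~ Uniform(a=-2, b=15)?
0.158824

We have X ~ Uniform(a=-2, b=15).

P(X > 12.3) = 1 - P(X ≤ 12.3)
                = 1 - F(12.3)
                = 1 - 0.841176
                = 0.158824

So there's approximately a 15.9% chance that X exceeds 12.3.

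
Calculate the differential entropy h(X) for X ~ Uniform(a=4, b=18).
2.6391 nats

We have X ~ Uniform(a=4, b=18).

The differential entropy measures the uncertainty or information content of the distribution.

For a Uniform distribution with a=4, b=18:
h(X) = 2.6391 nats

(In bits, this would be 3.8074 bits.)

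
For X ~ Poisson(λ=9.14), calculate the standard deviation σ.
3.0232

We have X ~ Poisson(λ=9.14).

For a Poisson distribution with λ=9.14:
σ = √Var(X) = 3.0232

The standard deviation is the square root of the variance.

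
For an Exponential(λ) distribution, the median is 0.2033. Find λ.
λ = 3.4095

For X ~ Exponential(λ), the CDF is F(x) = 1 - e^(-λx).
The median m satisfies F(m) = 0.5:
1 - e^(-λm) = 0.5
e^(-λm) = 0.5
λm = ln(2)
m = ln(2) / λ

Given m = 0.2033:
λ = ln(2) / 0.2033 = 0.693147 / 0.2033 = 3.4095

Verification: ln(2) / 3.4095 = 0.2033 ✓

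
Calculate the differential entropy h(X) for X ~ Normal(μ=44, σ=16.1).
4.1978 nats

We have X ~ Normal(μ=44, σ=16.1).

The differential entropy measures the uncertainty or information content of the distribution.

For a Normal distribution with μ=44, σ=16.1:
h(X) = 4.1978 nats

(In bits, this would be 6.0561 bits.)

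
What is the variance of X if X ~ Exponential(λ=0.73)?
1.8765

We have X ~ Exponential(λ=0.73).

For an Exponential distribution with λ=0.73:
Var(X) = 1.8765

The variance measures the spread of the distribution around the mean.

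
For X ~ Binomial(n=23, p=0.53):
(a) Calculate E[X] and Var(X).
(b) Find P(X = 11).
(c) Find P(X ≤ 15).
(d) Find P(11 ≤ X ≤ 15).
(a) E[X] = 12.1900, Var(X) = 5.7293
(b) P(X = 11) = 0.145617
(c) P(X ≤ 15) = 0.917942
(d) P(11 ≤ X ≤ 15) = 0.678093

We have X ~ Binomial(n=23, p=0.53).

(a) Moments:
E[X] = 12.1900
Var(X) = 5.7293
σ = √Var(X) = 2.3936

(b) Point probability using PMF:
P(X = 11) = 0.145617

(c) Cumulative probability using CDF:
P(X ≤ 15) = F(15) = 0.917942

(d) Range probability:
P(11 ≤ X ≤ 15) = P(X ≤ 15) - P(X ≤ 10)
                   = F(15) - F(10)
                   = 0.917942 - 0.239849
                   = 0.678093

This means approximately 67.8% of outcomes fall in the interval [11, 15].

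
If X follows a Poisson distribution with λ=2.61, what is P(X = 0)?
0.073535

We have X ~ Poisson(λ=2.61).

For a Poisson distribution, the PMF gives us the probability of each outcome.

Using the PMF formula:
P(X = 0) = 0.073535

Rounded to 4 decimal places: 0.0735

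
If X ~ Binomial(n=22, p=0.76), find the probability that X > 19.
0.073965

We have X ~ Binomial(n=22, p=0.76).

P(X > 19) = 1 - P(X ≤ 19)
                = 1 - F(19)
                = 1 - 0.926035
                = 0.073965

So there's approximately a 7.4% chance that X exceeds 19.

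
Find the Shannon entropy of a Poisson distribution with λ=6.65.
2.3525 nats

We have X ~ Poisson(λ=6.65).

The Shannon entropy measures the uncertainty or information content of the distribution.

For a Poisson distribution with λ=6.65:
H(X) = 2.3525 nats

(In bits, this would be 3.3939 bits.)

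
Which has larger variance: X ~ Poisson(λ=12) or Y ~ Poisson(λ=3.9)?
X has larger variance (12.0000 > 3.9000)

Compute the variance for each distribution:

X ~ Poisson(λ=12):
Var(X) = 12.0000

Y ~ Poisson(λ=3.9):
Var(Y) = 3.9000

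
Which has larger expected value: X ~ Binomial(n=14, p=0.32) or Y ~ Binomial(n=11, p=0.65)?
Y has larger mean (7.1500 > 4.4800)

Compute the expected value for each distribution:

X ~ Binomial(n=14, p=0.32):
E[X] = 4.4800

Y ~ Binomial(n=11, p=0.65):
E[Y] = 7.1500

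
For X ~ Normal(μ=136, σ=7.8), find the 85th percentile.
144.0842

We have X ~ Normal(μ=136, σ=7.8).

We want to find x such that P(X ≤ x) = 0.85.

This is the 85th percentile, which means 85% of values fall below this point.

Using the inverse CDF (quantile function):
x = F⁻¹(0.85) = 144.0842

Verification: P(X ≤ 144.0842) = 0.85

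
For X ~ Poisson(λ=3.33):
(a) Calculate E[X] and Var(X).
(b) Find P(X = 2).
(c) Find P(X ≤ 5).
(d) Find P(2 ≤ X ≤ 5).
(a) E[X] = 3.3300, Var(X) = 3.3300
(b) P(X = 2) = 0.198453
(c) P(X ≤ 5) = 0.879240
(d) P(2 ≤ X ≤ 5) = 0.724256

We have X ~ Poisson(λ=3.33).

(a) Moments:
E[X] = 3.3300
Var(X) = 3.3300
σ = √Var(X) = 1.8248

(b) Point probability using PMF:
P(X = 2) = 0.198453

(c) Cumulative probability using CDF:
P(X ≤ 5) = F(5) = 0.879240

(d) Range probability:
P(2 ≤ X ≤ 5) = P(X ≤ 5) - P(X ≤ 1)
                   = F(5) - F(1)
                   = 0.879240 - 0.154984
                   = 0.724256

This means approximately 72.4% of outcomes fall in the interval [2, 5].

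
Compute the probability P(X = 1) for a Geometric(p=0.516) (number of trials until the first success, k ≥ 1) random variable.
0.516000

We have X ~ Geometric(p=0.516) (number of trials until the first success, k ≥ 1).

For a Geometric distribution, the PMF gives us the probability of each outcome.

Using the PMF formula:
P(X = 1) = 0.516000

Rounded to 4 decimal places: 0.5160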